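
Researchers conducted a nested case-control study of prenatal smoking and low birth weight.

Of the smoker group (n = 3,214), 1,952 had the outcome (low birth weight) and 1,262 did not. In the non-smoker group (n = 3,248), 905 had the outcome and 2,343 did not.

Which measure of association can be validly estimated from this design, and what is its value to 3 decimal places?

From the description: a = 1952, b = 1262, c = 905, d = 2343.
This is a nested case-control study: participants were sampled on outcome status, so risks in the source population cannot be estimated directly — relative risk is not valid here. The odds ratio is the appropriate measure.
OR = (a·d)/(b·c) = (1952 × 2343) / (1262 × 905) = 4573536 / 1142110 = 4.00446

4.004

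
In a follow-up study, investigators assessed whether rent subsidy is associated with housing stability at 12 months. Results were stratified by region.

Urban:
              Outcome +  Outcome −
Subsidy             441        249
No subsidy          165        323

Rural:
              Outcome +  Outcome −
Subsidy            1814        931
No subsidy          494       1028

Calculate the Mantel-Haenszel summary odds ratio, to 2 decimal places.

3.91

OR_MH = Σ(aᵢdᵢ/nᵢ) / Σ(bᵢcᵢ/nᵢ), where nᵢ is the stratum total.
Stratum 1 (Urban): n = 1178; a·d/n = 441·323/1178 = 120.9194; b·c/n = 249·165/1178 = 34.8769
Stratum 2 (Rural): n = 4267; a·d/n = 1814·1028/4267 = 437.0265; b·c/n = 931·494/4267 = 107.7839
OR_MH = (120.9194 + 437.0265) / (34.8769 + 107.7839) = 557.9458 / 142.6608 = 3.91100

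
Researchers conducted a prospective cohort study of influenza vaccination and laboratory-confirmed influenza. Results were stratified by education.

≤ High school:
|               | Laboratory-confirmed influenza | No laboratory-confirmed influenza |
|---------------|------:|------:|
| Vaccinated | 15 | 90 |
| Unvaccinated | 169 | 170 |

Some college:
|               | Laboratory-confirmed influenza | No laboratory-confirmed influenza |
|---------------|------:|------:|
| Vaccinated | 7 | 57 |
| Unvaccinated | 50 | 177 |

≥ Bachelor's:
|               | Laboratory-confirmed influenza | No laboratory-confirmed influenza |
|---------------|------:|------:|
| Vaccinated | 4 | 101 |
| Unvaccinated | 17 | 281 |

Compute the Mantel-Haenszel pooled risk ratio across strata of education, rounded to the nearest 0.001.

RR_MH = Σ(aᵢ·n₀ᵢ/nᵢ) / Σ(cᵢ·n₁ᵢ/nᵢ), with n₁ᵢ = aᵢ+bᵢ (exposed), n₀ᵢ = cᵢ+dᵢ (unexposed), nᵢ = n₁ᵢ+n₀ᵢ.
Stratum 1 (≤ High school): n₁ = 105, n₀ = 339, n = 444; a·n₀/n = 15·339/444 = 11.4527; c·n₁/n = 169·105/444 = 39.9662
Stratum 2 (Some college): n₁ = 64, n₀ = 227, n = 291; a·n₀/n = 7·227/291 = 5.4605; c·n₁/n = 50·64/291 = 10.9966
Stratum 3 (≥ Bachelor's): n₁ = 105, n₀ = 298, n = 403; a·n₀/n = 4·298/403 = 2.9578; c·n₁/n = 17·105/403 = 4.4293
RR_MH = (11.4527 + 5.4605 + 2.9578) / (39.9662 + 10.9966 + 4.4293) = 19.8710 / 55.3921 = 0.35873

0.359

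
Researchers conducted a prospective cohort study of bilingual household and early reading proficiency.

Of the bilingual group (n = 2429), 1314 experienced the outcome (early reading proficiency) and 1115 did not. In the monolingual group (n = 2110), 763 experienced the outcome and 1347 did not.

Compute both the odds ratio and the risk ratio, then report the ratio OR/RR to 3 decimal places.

1.391

From the description: a = 1314, b = 1115, c = 763, d = 1347.
OR = (1314·1347)/(1115·763) = 1769958/850745 = 2.08048
Risk in exposed = 1314/2429 = 0.54096; risk in unexposed = 763/2110 = 0.36161; RR = 1.49598
OR/RR = 2.08048 / 1.49598 = 1.39071
The outcome is not rare, so the OR lies further from 1 than the RR.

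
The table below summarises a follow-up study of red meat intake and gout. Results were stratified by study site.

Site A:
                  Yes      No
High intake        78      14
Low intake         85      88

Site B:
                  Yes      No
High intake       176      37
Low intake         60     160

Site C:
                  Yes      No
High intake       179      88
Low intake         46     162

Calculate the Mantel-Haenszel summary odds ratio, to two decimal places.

OR_MH = Σ(aᵢdᵢ/nᵢ) / Σ(bᵢcᵢ/nᵢ), where nᵢ is the stratum total.
Stratum 1 (Site A): n = 265; a·d/n = 78·88/265 = 25.9019; b·c/n = 14·85/265 = 4.4906
Stratum 2 (Site B): n = 433; a·d/n = 176·160/433 = 65.0346; b·c/n = 37·60/433 = 5.1270
Stratum 3 (Site C): n = 475; a·d/n = 179·162/475 = 61.0484; b·c/n = 88·46/475 = 8.5221
OR_MH = (25.9019 + 65.0346 + 61.0484) / (4.4906 + 5.1270 + 8.5221) = 151.9849 / 18.1397 = 8.37858

8.38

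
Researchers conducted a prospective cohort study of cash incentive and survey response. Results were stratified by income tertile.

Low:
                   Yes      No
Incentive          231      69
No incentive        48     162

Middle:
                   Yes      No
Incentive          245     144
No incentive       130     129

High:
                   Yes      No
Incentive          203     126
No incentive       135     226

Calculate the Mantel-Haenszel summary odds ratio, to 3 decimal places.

OR_MH = Σ(aᵢdᵢ/nᵢ) / Σ(bᵢcᵢ/nᵢ), where nᵢ is the stratum total.
Stratum 1 (Low): n = 510; a·d/n = 231·162/510 = 73.3765; b·c/n = 69·48/510 = 6.4941
Stratum 2 (Middle): n = 648; a·d/n = 245·129/648 = 48.7731; b·c/n = 144·130/648 = 28.8889
Stratum 3 (High): n = 690; a·d/n = 203·226/690 = 66.4899; b·c/n = 126·135/690 = 24.6522
OR_MH = (73.3765 + 48.7731 + 66.4899) / (6.4941 + 28.8889 + 24.6522) = 188.6395 / 60.0352 = 3.14215

3.142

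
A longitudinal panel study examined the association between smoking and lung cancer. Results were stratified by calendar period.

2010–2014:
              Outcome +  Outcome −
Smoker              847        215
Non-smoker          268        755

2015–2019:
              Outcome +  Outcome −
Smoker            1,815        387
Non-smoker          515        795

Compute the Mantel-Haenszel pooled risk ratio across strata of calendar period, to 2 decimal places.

RR_MH = Σ(aᵢ·n₀ᵢ/nᵢ) / Σ(cᵢ·n₁ᵢ/nᵢ), with n₁ᵢ = aᵢ+bᵢ (exposed), n₀ᵢ = cᵢ+dᵢ (unexposed), nᵢ = n₁ᵢ+n₀ᵢ.
Stratum 1 (2010–2014): n₁ = 1062, n₀ = 1023, n = 2085; a·n₀/n = 847·1023/2085 = 415.5784; c·n₁/n = 268·1062/2085 = 136.5065
Stratum 2 (2015–2019): n₁ = 2202, n₀ = 1310, n = 3512; a·n₀/n = 1815·1310/3512 = 677.0074; c·n₁/n = 515·2202/3512 = 322.9015
RR_MH = (415.5784 + 677.0074) / (136.5065 + 322.9015) = 1092.5858 / 459.4080 = 2.37825

2.38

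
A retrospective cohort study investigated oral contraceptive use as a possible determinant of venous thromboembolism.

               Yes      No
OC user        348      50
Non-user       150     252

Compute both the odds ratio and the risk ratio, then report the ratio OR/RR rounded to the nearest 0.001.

4.990

Cells: a = 348, b = 50, c = 150, d = 252.
OR = (348·252)/(50·150) = 87696/7500 = 11.69280
Risk in exposed = 348/398 = 0.87437; risk in unexposed = 150/402 = 0.37313; RR = 2.34332
OR/RR = 11.69280 / 2.34332 = 4.98985
The outcome is not rare, so the OR lies further from 1 than the RR.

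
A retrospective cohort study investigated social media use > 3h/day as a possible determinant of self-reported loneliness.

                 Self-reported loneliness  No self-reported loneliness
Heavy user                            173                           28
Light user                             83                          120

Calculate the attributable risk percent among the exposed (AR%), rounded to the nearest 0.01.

52.50

Cells: a = 173, b = 28, c = 83, d = 120.
Risk in exposed = 173/201 = 0.86070; risk in unexposed = 83/203 = 0.40887.
RR = 0.86070/0.40887 = 2.10508
AR% = (RR − 1)/RR × 100 = (2.10508 − 1)/2.10508 × 100 = 52.4958%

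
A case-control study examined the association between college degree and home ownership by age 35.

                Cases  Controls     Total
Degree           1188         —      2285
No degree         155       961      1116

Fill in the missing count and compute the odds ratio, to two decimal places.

6.71

The missing cell is in the exposed row: 2285 − 1188 = 1097.
So a = 1188, b = 1097, c = 155, d = 961.
OR = (a·d)/(b·c) = (1188 × 961) / (1097 × 155) = 1141668 / 170035 = 6.71431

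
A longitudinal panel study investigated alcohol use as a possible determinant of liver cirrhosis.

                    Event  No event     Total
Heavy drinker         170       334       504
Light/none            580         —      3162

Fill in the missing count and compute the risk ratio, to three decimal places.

1.839

The missing cell is in the unexposed row: 3162 − 580 = 2582.
So a = 170, b = 334, c = 580, d = 2582.
RR = [a/(a+b)] / [c/(c+d)] = (170/504) / (580/3162) = 0.33730/0.18343 = 1.83888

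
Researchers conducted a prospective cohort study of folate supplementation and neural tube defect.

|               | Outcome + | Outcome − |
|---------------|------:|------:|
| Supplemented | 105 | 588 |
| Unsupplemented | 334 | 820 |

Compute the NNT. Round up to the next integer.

8

Risk in treated group = 105/693 = 0.15152; risk in control = 334/1154 = 0.28943.
Absolute risk reduction = 0.28943 − 0.15152 = 0.13791
NNT = 1 / ARR = 1 / 0.13791 = 7.251 → round up → 8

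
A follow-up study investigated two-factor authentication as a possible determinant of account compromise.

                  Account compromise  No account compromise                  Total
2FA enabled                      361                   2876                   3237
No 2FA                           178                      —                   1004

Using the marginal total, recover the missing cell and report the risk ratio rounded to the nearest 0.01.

The missing cell is in the unexposed row: 1004 − 178 = 826.
So a = 361, b = 2876, c = 178, d = 826.
RR = [a/(a+b)] / [c/(c+d)] = (361/3237) / (178/1004) = 0.11152/0.17729 = 0.62904

0.63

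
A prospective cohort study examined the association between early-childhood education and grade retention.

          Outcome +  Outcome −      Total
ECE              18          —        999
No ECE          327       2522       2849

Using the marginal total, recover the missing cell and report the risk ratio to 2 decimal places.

0.16

The missing cell is in the exposed row: 999 − 18 = 981.
So a = 18, b = 981, c = 327, d = 2522.
RR = [a/(a+b)] / [c/(c+d)] = (18/999) / (327/2849) = 0.01802/0.11478 = 0.15698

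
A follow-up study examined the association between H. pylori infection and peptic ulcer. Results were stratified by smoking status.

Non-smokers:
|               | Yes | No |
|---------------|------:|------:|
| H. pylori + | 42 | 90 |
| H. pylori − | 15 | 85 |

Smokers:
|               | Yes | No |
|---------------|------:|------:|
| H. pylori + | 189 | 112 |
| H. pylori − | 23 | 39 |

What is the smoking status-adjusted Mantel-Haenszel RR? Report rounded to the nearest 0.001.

1.825

RR_MH = Σ(aᵢ·n₀ᵢ/nᵢ) / Σ(cᵢ·n₁ᵢ/nᵢ), with n₁ᵢ = aᵢ+bᵢ (exposed), n₀ᵢ = cᵢ+dᵢ (unexposed), nᵢ = n₁ᵢ+n₀ᵢ.
Stratum 1 (Non-smokers): n₁ = 132, n₀ = 100, n = 232; a·n₀/n = 42·100/232 = 18.1034; c·n₁/n = 15·132/232 = 8.5345
Stratum 2 (Smokers): n₁ = 301, n₀ = 62, n = 363; a·n₀/n = 189·62/363 = 32.2810; c·n₁/n = 23·301/363 = 19.0716
RR_MH = (18.1034 + 32.2810) / (8.5345 + 19.0716) = 50.3844 / 27.6061 = 1.82512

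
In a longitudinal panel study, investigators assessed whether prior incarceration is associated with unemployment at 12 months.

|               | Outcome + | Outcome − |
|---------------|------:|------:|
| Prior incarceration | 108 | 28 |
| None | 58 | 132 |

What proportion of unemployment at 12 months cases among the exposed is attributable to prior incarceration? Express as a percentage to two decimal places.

Cells: a = 108, b = 28, c = 58, d = 132.
Risk in exposed = 108/136 = 0.79412; risk in unexposed = 58/190 = 0.30526.
RR = 0.79412/0.30526 = 2.60142
AR% = (RR − 1)/RR × 100 = (2.60142 − 1)/2.60142 × 100 = 61.5595%

61.56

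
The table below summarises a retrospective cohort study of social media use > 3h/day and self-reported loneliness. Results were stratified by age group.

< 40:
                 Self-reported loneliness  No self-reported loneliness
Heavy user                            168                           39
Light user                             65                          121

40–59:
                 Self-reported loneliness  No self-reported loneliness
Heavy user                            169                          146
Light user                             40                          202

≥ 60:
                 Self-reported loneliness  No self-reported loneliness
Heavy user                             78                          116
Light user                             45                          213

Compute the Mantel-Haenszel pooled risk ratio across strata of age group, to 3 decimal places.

2.592

RR_MH = Σ(aᵢ·n₀ᵢ/nᵢ) / Σ(cᵢ·n₁ᵢ/nᵢ), with n₁ᵢ = aᵢ+bᵢ (exposed), n₀ᵢ = cᵢ+dᵢ (unexposed), nᵢ = n₁ᵢ+n₀ᵢ.
Stratum 1 (< 40): n₁ = 207, n₀ = 186, n = 393; a·n₀/n = 168·186/393 = 79.5115; c·n₁/n = 65·207/393 = 34.2366
Stratum 2 (40–59): n₁ = 315, n₀ = 242, n = 557; a·n₀/n = 169·242/557 = 73.4255; c·n₁/n = 40·315/557 = 22.6212
Stratum 3 (≥ 60): n₁ = 194, n₀ = 258, n = 452; a·n₀/n = 78·258/452 = 44.5221; c·n₁/n = 45·194/452 = 19.3142
RR_MH = (79.5115 + 73.4255 + 44.5221) / (34.2366 + 22.6212 + 19.3142) = 197.4591 / 76.1720 = 2.59228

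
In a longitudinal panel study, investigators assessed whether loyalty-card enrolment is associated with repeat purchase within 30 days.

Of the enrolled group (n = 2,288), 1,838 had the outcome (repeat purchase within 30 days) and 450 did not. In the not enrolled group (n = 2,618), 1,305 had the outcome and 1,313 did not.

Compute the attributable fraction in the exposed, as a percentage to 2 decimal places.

From the description: a = 1838, b = 450, c = 1305, d = 1313.
Risk in exposed = 1838/2288 = 0.80332; risk in unexposed = 1305/2618 = 0.49847.
RR = 0.80332/0.49847 = 1.61157
AR% = (RR − 1)/RR × 100 = (1.61157 − 1)/1.61157 × 100 = 37.9486%

37.95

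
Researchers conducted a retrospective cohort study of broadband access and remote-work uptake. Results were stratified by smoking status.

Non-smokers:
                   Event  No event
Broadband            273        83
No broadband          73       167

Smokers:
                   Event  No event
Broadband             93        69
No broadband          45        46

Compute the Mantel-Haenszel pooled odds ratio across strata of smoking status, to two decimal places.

OR_MH = Σ(aᵢdᵢ/nᵢ) / Σ(bᵢcᵢ/nᵢ), where nᵢ is the stratum total.
Stratum 1 (Non-smokers): n = 596; a·d/n = 273·167/596 = 76.4950; b·c/n = 83·73/596 = 10.1661
Stratum 2 (Smokers): n = 253; a·d/n = 93·46/253 = 16.9091; b·c/n = 69·45/253 = 12.2727
OR_MH = (76.4950 + 16.9091) / (10.1661 + 12.2727) = 93.4041 / 22.4388 = 4.16261

4.16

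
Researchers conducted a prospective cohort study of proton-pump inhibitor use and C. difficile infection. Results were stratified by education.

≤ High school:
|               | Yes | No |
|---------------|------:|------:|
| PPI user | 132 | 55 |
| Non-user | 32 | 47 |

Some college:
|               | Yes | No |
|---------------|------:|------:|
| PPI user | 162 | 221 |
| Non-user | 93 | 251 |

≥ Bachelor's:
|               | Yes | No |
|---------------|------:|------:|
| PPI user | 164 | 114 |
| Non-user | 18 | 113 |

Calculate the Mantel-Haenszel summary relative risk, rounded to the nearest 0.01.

2.01

RR_MH = Σ(aᵢ·n₀ᵢ/nᵢ) / Σ(cᵢ·n₁ᵢ/nᵢ), with n₁ᵢ = aᵢ+bᵢ (exposed), n₀ᵢ = cᵢ+dᵢ (unexposed), nᵢ = n₁ᵢ+n₀ᵢ.
Stratum 1 (≤ High school): n₁ = 187, n₀ = 79, n = 266; a·n₀/n = 132·79/266 = 39.2030; c·n₁/n = 32·187/266 = 22.4962
Stratum 2 (Some college): n₁ = 383, n₀ = 344, n = 727; a·n₀/n = 162·344/727 = 76.6547; c·n₁/n = 93·383/727 = 48.9945
Stratum 3 (≥ Bachelor's): n₁ = 278, n₀ = 131, n = 409; a·n₀/n = 164·131/409 = 52.5281; c·n₁/n = 18·278/409 = 12.2347
RR_MH = (39.2030 + 76.6547 + 52.5281) / (22.4962 + 48.9945 + 12.2347) = 168.3859 / 83.7255 = 2.01117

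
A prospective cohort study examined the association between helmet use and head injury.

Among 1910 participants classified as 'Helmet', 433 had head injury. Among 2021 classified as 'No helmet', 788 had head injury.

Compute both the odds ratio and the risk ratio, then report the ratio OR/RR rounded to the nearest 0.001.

0.789

From the description: a = 433, b = 1477, c = 788, d = 1233.
OR = (433·1233)/(1477·788) = 533889/1163876 = 0.45872
Risk in exposed = 433/1910 = 0.22670; risk in unexposed = 788/2021 = 0.38991; RR = 0.58143
OR/RR = 0.45872 / 0.58143 = 0.78895
The outcome is not rare, so the OR lies further from 1 than the RR.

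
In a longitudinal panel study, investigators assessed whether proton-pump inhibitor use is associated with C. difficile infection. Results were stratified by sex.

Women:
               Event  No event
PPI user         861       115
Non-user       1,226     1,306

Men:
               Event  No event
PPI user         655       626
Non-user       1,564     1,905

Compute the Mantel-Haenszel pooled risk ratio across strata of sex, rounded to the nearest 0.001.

1.442

RR_MH = Σ(aᵢ·n₀ᵢ/nᵢ) / Σ(cᵢ·n₁ᵢ/nᵢ), with n₁ᵢ = aᵢ+bᵢ (exposed), n₀ᵢ = cᵢ+dᵢ (unexposed), nᵢ = n₁ᵢ+n₀ᵢ.
Stratum 1 (Women): n₁ = 976, n₀ = 2532, n = 3508; a·n₀/n = 861·2532/3508 = 621.4515; c·n₁/n = 1226·976/3508 = 341.0992
Stratum 2 (Men): n₁ = 1281, n₀ = 3469, n = 4750; a·n₀/n = 655·3469/4750 = 478.3568; c·n₁/n = 1564·1281/4750 = 421.7861
RR_MH = (621.4515 + 478.3568) / (341.0992 + 421.7861) = 1099.8084 / 762.8853 = 1.44164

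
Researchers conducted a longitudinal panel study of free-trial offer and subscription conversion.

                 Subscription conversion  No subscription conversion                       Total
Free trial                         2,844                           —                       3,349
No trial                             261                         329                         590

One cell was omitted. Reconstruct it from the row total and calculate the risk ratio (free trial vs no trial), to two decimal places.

1.92

The missing cell is in the exposed row: 3349 − 2844 = 505.
So a = 2844, b = 505, c = 261, d = 329.
RR = [a/(a+b)] / [c/(c+d)] = (2844/3349) / (261/590) = 0.84921/0.44237 = 1.91967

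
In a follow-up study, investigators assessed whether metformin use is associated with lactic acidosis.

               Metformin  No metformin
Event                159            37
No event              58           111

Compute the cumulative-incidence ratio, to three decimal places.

Reading the table with exposure as columns: a = 159 (Metformin, case), b = 58 (Metformin, non-case), c = 37 (No metformin, case), d = 111.
Risk in exposed = 159/217 = 0.73272; risk in unexposed = 37/148 = 0.25000.
RR = 0.73272 / 0.25000 = 2.93088
The risk among the exposed is 2.93 times that among the unexposed.

2.931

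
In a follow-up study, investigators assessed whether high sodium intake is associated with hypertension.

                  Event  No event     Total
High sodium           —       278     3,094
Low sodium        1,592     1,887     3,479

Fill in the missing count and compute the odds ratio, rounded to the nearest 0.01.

The missing cell is in the exposed row: 3094 − 278 = 2816.
So a = 2816, b = 278, c = 1592, d = 1887.
OR = (a·d)/(b·c) = (2816 × 1887) / (278 × 1592) = 5313792 / 442576 = 12.00651

12.01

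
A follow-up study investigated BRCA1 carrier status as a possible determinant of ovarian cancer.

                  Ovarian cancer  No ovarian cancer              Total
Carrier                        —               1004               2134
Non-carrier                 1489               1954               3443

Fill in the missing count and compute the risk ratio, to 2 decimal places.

1.22

The missing cell is in the exposed row: 2134 − 1004 = 1130.
So a = 1130, b = 1004, c = 1489, d = 1954.
RR = [a/(a+b)] / [c/(c+d)] = (1130/2134) / (1489/3443) = 0.52952/0.43247 = 1.22441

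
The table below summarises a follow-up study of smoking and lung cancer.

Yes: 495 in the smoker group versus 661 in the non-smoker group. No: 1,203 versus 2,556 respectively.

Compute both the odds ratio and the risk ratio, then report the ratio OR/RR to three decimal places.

From the description: a = 495, b = 1203, c = 661, d = 2556.
OR = (495·2556)/(1203·661) = 1265220/795183 = 1.59111
Risk in exposed = 495/1698 = 0.29152; risk in unexposed = 661/3217 = 0.20547; RR = 1.41879
OR/RR = 1.59111 / 1.41879 = 1.12145
The outcome is not rare, so the OR lies further from 1 than the RR.

1.121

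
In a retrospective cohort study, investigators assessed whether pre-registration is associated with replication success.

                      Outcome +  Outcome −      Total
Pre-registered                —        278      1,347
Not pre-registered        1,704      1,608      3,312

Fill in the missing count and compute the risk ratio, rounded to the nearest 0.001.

The missing cell is in the exposed row: 1347 − 278 = 1069.
So a = 1069, b = 278, c = 1704, d = 1608.
RR = [a/(a+b)] / [c/(c+d)] = (1069/1347) / (1704/3312) = 0.79362/0.51449 = 1.54252

1.543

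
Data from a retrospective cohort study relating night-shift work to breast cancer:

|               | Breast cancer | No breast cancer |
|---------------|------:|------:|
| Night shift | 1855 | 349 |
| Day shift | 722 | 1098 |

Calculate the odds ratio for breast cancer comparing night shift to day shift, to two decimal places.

Cells: a = 1855, b = 349, c = 722, d = 1098.
OR = (a·d)/(b·c) = (1855 × 1098) / (349 × 722) = 2036790 / 251978 = 8.08321
The odds of breast cancer are about 8.08 times as high in the night shift group.

8.08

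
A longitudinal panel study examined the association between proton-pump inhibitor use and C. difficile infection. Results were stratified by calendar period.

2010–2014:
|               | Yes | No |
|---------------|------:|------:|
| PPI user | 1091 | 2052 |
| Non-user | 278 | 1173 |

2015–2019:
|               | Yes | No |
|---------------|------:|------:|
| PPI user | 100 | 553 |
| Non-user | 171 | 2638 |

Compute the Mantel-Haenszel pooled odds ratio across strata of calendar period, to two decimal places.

2.34

OR_MH = Σ(aᵢdᵢ/nᵢ) / Σ(bᵢcᵢ/nᵢ), where nᵢ is the stratum total.
Stratum 1 (2010–2014): n = 4594; a·d/n = 1091·1173/4594 = 278.5684; b·c/n = 2052·278/4594 = 124.1741
Stratum 2 (2015–2019): n = 3462; a·d/n = 100·2638/3462 = 76.1987; b·c/n = 553·171/3462 = 27.3146
OR_MH = (278.5684 + 76.1987) / (124.1741 + 27.3146) = 354.7671 / 151.4887 = 2.34187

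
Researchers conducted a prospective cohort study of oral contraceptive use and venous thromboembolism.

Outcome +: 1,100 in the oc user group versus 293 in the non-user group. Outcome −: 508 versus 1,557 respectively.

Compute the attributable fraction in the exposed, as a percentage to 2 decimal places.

76.85

From the description: a = 1100, b = 508, c = 293, d = 1557.
Risk in exposed = 1100/1608 = 0.68408; risk in unexposed = 293/1850 = 0.15838.
RR = 0.68408/0.15838 = 4.31927
AR% = (RR − 1)/RR × 100 = (4.31927 − 1)/4.31927 × 100 = 76.8480%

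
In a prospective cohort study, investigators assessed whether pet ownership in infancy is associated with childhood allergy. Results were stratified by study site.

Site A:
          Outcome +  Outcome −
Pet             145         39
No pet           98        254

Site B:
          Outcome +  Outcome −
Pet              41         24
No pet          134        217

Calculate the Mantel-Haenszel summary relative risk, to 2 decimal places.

RR_MH = Σ(aᵢ·n₀ᵢ/nᵢ) / Σ(cᵢ·n₁ᵢ/nᵢ), with n₁ᵢ = aᵢ+bᵢ (exposed), n₀ᵢ = cᵢ+dᵢ (unexposed), nᵢ = n₁ᵢ+n₀ᵢ.
Stratum 1 (Site A): n₁ = 184, n₀ = 352, n = 536; a·n₀/n = 145·352/536 = 95.2239; c·n₁/n = 98·184/536 = 33.6418
Stratum 2 (Site B): n₁ = 65, n₀ = 351, n = 416; a·n₀/n = 41·351/416 = 34.5938; c·n₁/n = 134·65/416 = 20.9375
RR_MH = (95.2239 + 34.5938) / (33.6418 + 20.9375) = 129.8176 / 54.5793 = 2.37851

2.38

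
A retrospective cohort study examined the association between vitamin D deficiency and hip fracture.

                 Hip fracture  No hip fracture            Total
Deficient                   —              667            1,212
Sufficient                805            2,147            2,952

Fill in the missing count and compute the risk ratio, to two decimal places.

1.65

The missing cell is in the exposed row: 1212 − 667 = 545.
So a = 545, b = 667, c = 805, d = 2147.
RR = [a/(a+b)] / [c/(c+d)] = (545/1212) / (805/2952) = 0.44967/0.27270 = 1.64898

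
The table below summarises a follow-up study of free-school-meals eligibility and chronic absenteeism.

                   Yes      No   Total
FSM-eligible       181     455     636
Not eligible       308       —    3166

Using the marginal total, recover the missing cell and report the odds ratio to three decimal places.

The missing cell is in the unexposed row: 3166 − 308 = 2858.
So a = 181, b = 455, c = 308, d = 2858.
OR = (a·d)/(b·c) = (181 × 2858) / (455 × 308) = 517298 / 140140 = 3.69129

3.691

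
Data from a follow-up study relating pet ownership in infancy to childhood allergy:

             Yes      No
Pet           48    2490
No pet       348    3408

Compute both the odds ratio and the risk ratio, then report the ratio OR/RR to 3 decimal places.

0.925

Cells: a = 48, b = 2490, c = 348, d = 3408.
OR = (48·3408)/(2490·348) = 163584/866520 = 0.18878
Risk in exposed = 48/2538 = 0.01891; risk in unexposed = 348/3756 = 0.09265; RR = 0.20412
OR/RR = 0.18878 / 0.20412 = 0.92484
The outcome is rare in both groups, so OR ≈ RR (ratio near 1).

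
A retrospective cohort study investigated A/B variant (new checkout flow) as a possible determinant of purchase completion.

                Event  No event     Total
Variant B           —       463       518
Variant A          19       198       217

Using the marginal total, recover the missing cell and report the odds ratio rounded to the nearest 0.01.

The missing cell is in the exposed row: 518 − 463 = 55.
So a = 55, b = 463, c = 19, d = 198.
OR = (a·d)/(b·c) = (55 × 198) / (463 × 19) = 10890 / 8797 = 1.23792

1.24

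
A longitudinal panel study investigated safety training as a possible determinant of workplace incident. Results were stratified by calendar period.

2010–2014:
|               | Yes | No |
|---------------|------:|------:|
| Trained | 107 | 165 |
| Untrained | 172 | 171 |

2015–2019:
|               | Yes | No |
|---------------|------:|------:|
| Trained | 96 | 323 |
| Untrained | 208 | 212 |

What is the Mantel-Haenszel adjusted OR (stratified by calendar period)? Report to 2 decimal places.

0.43

OR_MH = Σ(aᵢdᵢ/nᵢ) / Σ(bᵢcᵢ/nᵢ), where nᵢ is the stratum total.
Stratum 1 (2010–2014): n = 615; a·d/n = 107·171/615 = 29.7512; b·c/n = 165·172/615 = 46.1463
Stratum 2 (2015–2019): n = 839; a·d/n = 96·212/839 = 24.2574; b·c/n = 323·208/839 = 80.0763
OR_MH = (29.7512 + 24.2574) / (46.1463 + 80.0763) = 54.0087 / 126.2226 = 0.42788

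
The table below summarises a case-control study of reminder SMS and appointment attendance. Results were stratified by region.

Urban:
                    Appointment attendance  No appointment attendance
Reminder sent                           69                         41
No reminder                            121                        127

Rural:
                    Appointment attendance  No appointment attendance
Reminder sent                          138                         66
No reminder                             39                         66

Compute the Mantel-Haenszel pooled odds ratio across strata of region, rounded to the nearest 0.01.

OR_MH = Σ(aᵢdᵢ/nᵢ) / Σ(bᵢcᵢ/nᵢ), where nᵢ is the stratum total.
Stratum 1 (Urban): n = 358; a·d/n = 69·127/358 = 24.4777; b·c/n = 41·121/358 = 13.8575
Stratum 2 (Rural): n = 309; a·d/n = 138·66/309 = 29.4757; b·c/n = 66·39/309 = 8.3301
OR_MH = (24.4777 + 29.4757) / (13.8575 + 8.3301) = 53.9534 / 22.1876 = 2.43169

2.43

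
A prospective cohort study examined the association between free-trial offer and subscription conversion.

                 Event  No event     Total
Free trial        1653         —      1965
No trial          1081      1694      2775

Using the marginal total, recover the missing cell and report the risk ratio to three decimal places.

The missing cell is in the exposed row: 1965 − 1653 = 312.
So a = 1653, b = 312, c = 1081, d = 1694.
RR = [a/(a+b)] / [c/(c+d)] = (1653/1965) / (1081/2775) = 0.84122/0.38955 = 2.15947

2.159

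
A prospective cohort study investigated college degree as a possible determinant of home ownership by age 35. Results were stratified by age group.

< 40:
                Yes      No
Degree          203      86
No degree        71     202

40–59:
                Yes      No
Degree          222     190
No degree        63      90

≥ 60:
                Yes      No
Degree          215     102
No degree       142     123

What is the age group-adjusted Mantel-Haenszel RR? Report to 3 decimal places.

RR_MH = Σ(aᵢ·n₀ᵢ/nᵢ) / Σ(cᵢ·n₁ᵢ/nᵢ), with n₁ᵢ = aᵢ+bᵢ (exposed), n₀ᵢ = cᵢ+dᵢ (unexposed), nᵢ = n₁ᵢ+n₀ᵢ.
Stratum 1 (< 40): n₁ = 289, n₀ = 273, n = 562; a·n₀/n = 203·273/562 = 98.6103; c·n₁/n = 71·289/562 = 36.5107
Stratum 2 (40–59): n₁ = 412, n₀ = 153, n = 565; a·n₀/n = 222·153/565 = 60.1168; c·n₁/n = 63·412/565 = 45.9398
Stratum 3 (≥ 60): n₁ = 317, n₀ = 265, n = 582; a·n₀/n = 215·265/582 = 97.8952; c·n₁/n = 142·317/582 = 77.3436
RR_MH = (98.6103 + 60.1168 + 97.8952) / (36.5107 + 45.9398 + 77.3436) = 256.6223 / 159.7941 = 1.60596

1.606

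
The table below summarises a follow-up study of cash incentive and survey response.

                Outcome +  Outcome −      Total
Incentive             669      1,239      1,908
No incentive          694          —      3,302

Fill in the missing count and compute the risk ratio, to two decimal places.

The missing cell is in the unexposed row: 3302 − 694 = 2608.
So a = 669, b = 1239, c = 694, d = 2608.
RR = [a/(a+b)] / [c/(c+d)] = (669/1908) / (694/3302) = 0.35063/0.21018 = 1.66827

1.67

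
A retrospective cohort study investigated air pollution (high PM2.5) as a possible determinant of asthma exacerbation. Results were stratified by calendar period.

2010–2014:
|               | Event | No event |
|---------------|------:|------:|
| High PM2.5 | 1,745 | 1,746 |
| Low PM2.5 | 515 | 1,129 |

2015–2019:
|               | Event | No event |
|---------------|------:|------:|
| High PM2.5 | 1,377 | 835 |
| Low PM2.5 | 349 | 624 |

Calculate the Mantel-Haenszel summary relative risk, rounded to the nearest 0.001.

1.653

RR_MH = Σ(aᵢ·n₀ᵢ/nᵢ) / Σ(cᵢ·n₁ᵢ/nᵢ), with n₁ᵢ = aᵢ+bᵢ (exposed), n₀ᵢ = cᵢ+dᵢ (unexposed), nᵢ = n₁ᵢ+n₀ᵢ.
Stratum 1 (2010–2014): n₁ = 3491, n₀ = 1644, n = 5135; a·n₀/n = 1745·1644/5135 = 558.6719; c·n₁/n = 515·3491/5135 = 350.1198
Stratum 2 (2015–2019): n₁ = 2212, n₀ = 973, n = 3185; a·n₀/n = 1377·973/3185 = 420.6659; c·n₁/n = 349·2212/3185 = 242.3824
RR_MH = (558.6719 + 420.6659) / (350.1198 + 242.3824) = 979.3378 / 592.5022 = 1.65288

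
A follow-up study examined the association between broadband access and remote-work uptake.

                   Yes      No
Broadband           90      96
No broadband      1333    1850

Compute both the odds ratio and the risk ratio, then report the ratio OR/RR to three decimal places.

1.126

Cells: a = 90, b = 96, c = 1333, d = 1850.
OR = (90·1850)/(96·1333) = 166500/127968 = 1.30111
Risk in exposed = 90/186 = 0.48387; risk in unexposed = 1333/3183 = 0.41879; RR = 1.15541
OR/RR = 1.30111 / 1.15541 = 1.12610
The outcome is not rare, so the OR lies further from 1 than the RR.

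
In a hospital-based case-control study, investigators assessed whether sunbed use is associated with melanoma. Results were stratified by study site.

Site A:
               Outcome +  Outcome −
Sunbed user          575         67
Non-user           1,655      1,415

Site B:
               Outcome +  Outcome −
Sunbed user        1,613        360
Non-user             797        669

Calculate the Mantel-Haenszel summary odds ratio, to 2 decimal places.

OR_MH = Σ(aᵢdᵢ/nᵢ) / Σ(bᵢcᵢ/nᵢ), where nᵢ is the stratum total.
Stratum 1 (Site A): n = 3712; a·d/n = 575·1415/3712 = 219.1878; b·c/n = 67·1655/3712 = 29.8720
Stratum 2 (Site B): n = 3439; a·d/n = 1613·669/3439 = 313.7822; b·c/n = 360·797/3439 = 83.4312
OR_MH = (219.1878 + 313.7822) / (29.8720 + 83.4312) = 532.9700 / 113.3033 = 4.70392

4.70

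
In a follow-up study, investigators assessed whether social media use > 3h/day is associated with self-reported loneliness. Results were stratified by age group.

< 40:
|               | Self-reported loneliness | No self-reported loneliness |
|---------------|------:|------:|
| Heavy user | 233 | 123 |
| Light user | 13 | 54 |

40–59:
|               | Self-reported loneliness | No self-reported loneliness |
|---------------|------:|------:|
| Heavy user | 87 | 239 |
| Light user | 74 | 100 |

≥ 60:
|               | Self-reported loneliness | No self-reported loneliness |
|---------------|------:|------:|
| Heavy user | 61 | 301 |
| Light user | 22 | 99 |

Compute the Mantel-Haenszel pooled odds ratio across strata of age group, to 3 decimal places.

1.128

OR_MH = Σ(aᵢdᵢ/nᵢ) / Σ(bᵢcᵢ/nᵢ), where nᵢ is the stratum total.
Stratum 1 (< 40): n = 423; a·d/n = 233·54/423 = 29.7447; b·c/n = 123·13/423 = 3.7801
Stratum 2 (40–59): n = 500; a·d/n = 87·100/500 = 17.4000; b·c/n = 239·74/500 = 35.3720
Stratum 3 (≥ 60): n = 483; a·d/n = 61·99/483 = 12.5031; b·c/n = 301·22/483 = 13.7101
OR_MH = (29.7447 + 17.4000 + 12.5031) / (3.7801 + 35.3720 + 13.7101) = 59.6478 / 52.8623 = 1.12836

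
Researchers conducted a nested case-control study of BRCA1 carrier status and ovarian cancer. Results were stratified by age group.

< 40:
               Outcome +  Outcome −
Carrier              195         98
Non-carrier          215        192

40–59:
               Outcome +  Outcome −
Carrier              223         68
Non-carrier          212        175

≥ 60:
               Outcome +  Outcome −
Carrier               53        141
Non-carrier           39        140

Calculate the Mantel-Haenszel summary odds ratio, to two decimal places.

1.98

OR_MH = Σ(aᵢdᵢ/nᵢ) / Σ(bᵢcᵢ/nᵢ), where nᵢ is the stratum total.
Stratum 1 (< 40): n = 700; a·d/n = 195·192/700 = 53.4857; b·c/n = 98·215/700 = 30.1000
Stratum 2 (40–59): n = 678; a·d/n = 223·175/678 = 57.5590; b·c/n = 68·212/678 = 21.2625
Stratum 3 (≥ 60): n = 373; a·d/n = 53·140/373 = 19.8928; b·c/n = 141·39/373 = 14.7426
OR_MH = (53.4857 + 57.5590 + 19.8928) / (30.1000 + 21.2625 + 14.7426) = 130.9375 / 66.1052 = 1.98074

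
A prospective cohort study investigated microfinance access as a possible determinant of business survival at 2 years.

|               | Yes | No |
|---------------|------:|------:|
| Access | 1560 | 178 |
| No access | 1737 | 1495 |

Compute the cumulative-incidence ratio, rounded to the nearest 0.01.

1.67

Cells: a = 1560, b = 178, c = 1737, d = 1495.
Risk in exposed = 1560/1738 = 0.89758; risk in unexposed = 1737/3232 = 0.53744.
RR = 0.89758 / 0.53744 = 1.67011
The risk among the exposed is 1.67 times that among the unexposed.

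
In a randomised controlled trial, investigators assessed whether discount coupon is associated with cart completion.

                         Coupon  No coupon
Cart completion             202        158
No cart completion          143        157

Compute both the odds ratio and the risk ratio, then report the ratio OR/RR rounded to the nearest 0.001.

Reading the table with exposure as columns: a = 202 (Coupon, case), b = 143 (Coupon, non-case), c = 158 (No coupon, case), d = 157.
OR = (202·157)/(143·158) = 31714/22594 = 1.40365
Risk in exposed = 202/345 = 0.58551; risk in unexposed = 158/315 = 0.50159; RR = 1.16731
OR/RR = 1.40365 / 1.16731 = 1.20246
The outcome is not rare, so the OR lies further from 1 than the RR.

1.202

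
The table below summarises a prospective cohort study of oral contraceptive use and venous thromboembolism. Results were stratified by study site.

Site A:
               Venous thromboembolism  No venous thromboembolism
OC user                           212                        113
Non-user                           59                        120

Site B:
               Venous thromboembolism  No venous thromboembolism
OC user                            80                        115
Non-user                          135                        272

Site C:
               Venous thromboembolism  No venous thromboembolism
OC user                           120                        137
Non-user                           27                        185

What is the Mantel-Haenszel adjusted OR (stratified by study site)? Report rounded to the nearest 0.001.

OR_MH = Σ(aᵢdᵢ/nᵢ) / Σ(bᵢcᵢ/nᵢ), where nᵢ is the stratum total.
Stratum 1 (Site A): n = 504; a·d/n = 212·120/504 = 50.4762; b·c/n = 113·59/504 = 13.2282
Stratum 2 (Site B): n = 602; a·d/n = 80·272/602 = 36.1462; b·c/n = 115·135/602 = 25.7890
Stratum 3 (Site C): n = 469; a·d/n = 120·185/469 = 47.3348; b·c/n = 137·27/469 = 7.8870
OR_MH = (50.4762 + 36.1462 + 47.3348) / (13.2282 + 25.7890 + 7.8870) = 133.9571 / 46.9042 = 2.85597

2.856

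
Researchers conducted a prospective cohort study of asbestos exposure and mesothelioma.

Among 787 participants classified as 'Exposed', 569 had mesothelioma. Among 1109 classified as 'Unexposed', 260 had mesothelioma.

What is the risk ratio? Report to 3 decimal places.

From the description: a = 569, b = 218, c = 260, d = 849.
Risk in exposed = 569/787 = 0.72300; risk in unexposed = 260/1109 = 0.23445.
RR = 0.72300 / 0.23445 = 3.08387
The risk among the exposed is 3.08 times that among the unexposed.

3.084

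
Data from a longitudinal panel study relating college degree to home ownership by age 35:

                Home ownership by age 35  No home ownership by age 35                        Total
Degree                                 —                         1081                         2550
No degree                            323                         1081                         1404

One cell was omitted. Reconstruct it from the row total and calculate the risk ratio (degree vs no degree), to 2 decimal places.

The missing cell is in the exposed row: 2550 − 1081 = 1469.
So a = 1469, b = 1081, c = 323, d = 1081.
RR = [a/(a+b)] / [c/(c+d)] = (1469/2550) / (323/1404) = 0.57608/0.23006 = 2.50407

2.50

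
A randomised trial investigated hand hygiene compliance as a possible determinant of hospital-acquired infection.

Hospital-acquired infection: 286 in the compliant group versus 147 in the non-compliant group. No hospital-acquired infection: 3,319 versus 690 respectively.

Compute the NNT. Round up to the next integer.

Risk in treated group = 286/3605 = 0.07933; risk in control = 147/837 = 0.17563.
Absolute risk reduction = 0.17563 − 0.07933 = 0.09629
NNT = 1 / ARR = 1 / 0.09629 = 10.385 → round up → 11

11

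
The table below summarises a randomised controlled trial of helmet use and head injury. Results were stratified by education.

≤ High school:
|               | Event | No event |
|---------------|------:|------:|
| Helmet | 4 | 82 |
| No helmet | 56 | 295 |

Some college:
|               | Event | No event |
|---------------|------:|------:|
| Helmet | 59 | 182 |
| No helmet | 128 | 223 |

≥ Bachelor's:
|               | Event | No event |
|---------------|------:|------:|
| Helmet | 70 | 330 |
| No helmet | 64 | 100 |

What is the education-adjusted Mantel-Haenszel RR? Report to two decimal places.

RR_MH = Σ(aᵢ·n₀ᵢ/nᵢ) / Σ(cᵢ·n₁ᵢ/nᵢ), with n₁ᵢ = aᵢ+bᵢ (exposed), n₀ᵢ = cᵢ+dᵢ (unexposed), nᵢ = n₁ᵢ+n₀ᵢ.
Stratum 1 (≤ High school): n₁ = 86, n₀ = 351, n = 437; a·n₀/n = 4·351/437 = 3.2128; c·n₁/n = 56·86/437 = 11.0206
Stratum 2 (Some college): n₁ = 241, n₀ = 351, n = 592; a·n₀/n = 59·351/592 = 34.9814; c·n₁/n = 128·241/592 = 52.1081
Stratum 3 (≥ Bachelor's): n₁ = 400, n₀ = 164, n = 564; a·n₀/n = 70·164/564 = 20.3546; c·n₁/n = 64·400/564 = 45.3901
RR_MH = (3.2128 + 34.9814 + 20.3546) / (11.0206 + 52.1081 + 45.3901) = 58.5488 / 108.5188 = 0.53953

0.54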